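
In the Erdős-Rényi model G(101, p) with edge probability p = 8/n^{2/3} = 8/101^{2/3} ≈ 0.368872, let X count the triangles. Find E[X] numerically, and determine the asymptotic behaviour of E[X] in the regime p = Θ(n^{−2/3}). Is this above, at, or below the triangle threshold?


Number of potential triangles: C(101, 3) = 166650.
Each occurs with probability p³ ≈ (0.368872)³ ≈ 5.01911577e-02.
By linearity: E[X] = C(101, 3)·p³ ≈ 166650 · 5.01911577e-02 ≈ 8364.356436.
Since α = 2/3 < 1, p = c/n^{2/3} ≫ 1/n is above the triangle threshold p ~ 1/n. Asymptotically E[X] ~ (c³/6)·n^{3(1−α)} = (8³/6)·n^{1} → ∞; triangles are abundant w.h.p.

E[X] ≈ 8364.356436; in regime p = Θ(1/n^{2/3}) E[X] diverges (above the triangle threshold p ~ 1/n).


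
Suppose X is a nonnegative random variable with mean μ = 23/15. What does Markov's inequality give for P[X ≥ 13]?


μ = E[X] = 23/15, a = 13.
Markov: P[X ≥ 13] ≤ μ/a = (23/15)/13 = 23/195.
Numerically: ≈ 0.118.
(Since a = 13 > μ = 1.533, the bound 23/195 is < 1 and informative.)

P[X ≥ 13] ≤ 23/195 ≈ 0.118.


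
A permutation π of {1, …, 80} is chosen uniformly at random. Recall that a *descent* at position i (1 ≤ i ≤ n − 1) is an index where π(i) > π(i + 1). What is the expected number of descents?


Write X = Σ X_I over i = 1, …, 79, with X_I the indicator of one descent.
There are 79 indicators.
For each fixed i, the pair (π(i), π(i+1)) is a uniformly random ordered pair of distinct values from {1, …, 80}; by symmetry P[π(i) > π(i+1)] = 1/2.
By linearity: E[X] = 79 · (1/2) = (80 − 1) · (1/2) = 79/2 ≈ 39.5000.

E[X] = 79/2 = 39.5000.


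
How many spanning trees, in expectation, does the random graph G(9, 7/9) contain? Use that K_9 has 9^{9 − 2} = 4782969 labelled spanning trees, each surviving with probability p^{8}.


K_9 has 9^{9 − 2} = 4782969 labelled spanning trees.
For each such spanning tree H, let X_H = 1 if all 8 edges of H are present in G. Then P[X_H = 1] = p^{8} = (7/9)^{8} = 5764801/43046721.
Summing the indicators: E[X] = Σ_H E[X_H] = 4782969 · p^{8} = 4782969 · 5764801/43046721 = 5764801/9.
Numerically: E[X] ≈ 6.4053e+05.

E[X] = 4782969 · (7/9)^{8} = 5764801/9 ≈ 6.4053e+05.


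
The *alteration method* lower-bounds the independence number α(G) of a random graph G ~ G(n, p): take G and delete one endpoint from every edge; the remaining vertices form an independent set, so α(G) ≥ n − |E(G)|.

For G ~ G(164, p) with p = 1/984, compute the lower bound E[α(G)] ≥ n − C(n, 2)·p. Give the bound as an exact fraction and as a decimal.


E[|E(G)|] = C(164, 2)·p = 13366 · (1/984) = 163/12.
E[α(G)] ≥ n − E[|E(G)|] = 164 − 163/12 = 1805/12.
Numerically: ≈ 150.4167.
(This is only a lower bound; the true E[α(G)] may be larger.)

E[α(G)] ≥ 1805/12 ≈ 150.4167.


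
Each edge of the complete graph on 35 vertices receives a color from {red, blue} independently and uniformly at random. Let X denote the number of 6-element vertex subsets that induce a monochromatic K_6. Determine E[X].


Let X = Σ_S X_S over the C(35, 6) = 1623160 subsets S of size 6, where X_S = 1 if the K_6 on S is monochromatic.
For a fixed S, the K_6 on S has C(6, 2) = 15 edges. P[all 15 edges red] = (1/2)^15, and likewise for blue, so P[monochromatic] = 2·(1/2)^15 = 2^{1 − 15} = 1/16384.
By linearity of expectation: E[X] = C(35, 6) · 2^{1 − 15} = 1623160 · 1/16384 = 202895/2048.
Numerically: E[X] ≈ 99.0698.

E[X] = C(35,6)·2^(1−C(6,2)) = 202895/2048 ≈ 99.0698.


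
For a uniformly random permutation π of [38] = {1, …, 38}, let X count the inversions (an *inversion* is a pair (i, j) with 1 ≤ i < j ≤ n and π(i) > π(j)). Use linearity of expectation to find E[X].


Write X = Σ X_I over the C(38, 2) = 703 pairs i < j, with X_I the indicator of one inversion.
There are 703 indicators.
For each fixed pair i < j, the values π(i) and π(j) are two distinct elements of {1, …, 38} in uniformly random order; by symmetry P[π(i) > π(j)] = 1/2.
By linearity: E[X] = 703 · (1/2) = C(38, 2) · (1/2) = 703/2 = 703/2 ≈ 351.50000.

E[X] = 703/2 = 351.50000.


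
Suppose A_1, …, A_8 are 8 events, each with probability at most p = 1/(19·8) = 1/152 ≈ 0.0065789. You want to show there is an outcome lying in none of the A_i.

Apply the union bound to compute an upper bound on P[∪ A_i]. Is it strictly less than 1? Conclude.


Union bound: P[∪_{i=1}^{8} A_i] ≤ Σ_i P[A_i] ≤ 8·p = 8·(1/152) = 1/19.
Numerically: 1/19 ≈ 0.0526316.
Is 1/19 < 1? YES.
Since P[∪ A_i] ≤ 1/19 < 1, the complement has P[∩ A_i^c] ≥ 1 − 1/19 = 18/19 > 0, so some outcome avoids every A_i.

8·p = 1/19 ≈ 0.0526316; existence CERTIFIED by the union bound.


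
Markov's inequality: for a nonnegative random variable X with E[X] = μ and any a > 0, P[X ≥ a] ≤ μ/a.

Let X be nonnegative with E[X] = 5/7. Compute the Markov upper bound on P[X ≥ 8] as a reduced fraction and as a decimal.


μ = E[X] = 5/7, a = 8.
Markov: P[X ≥ 8] ≤ μ/a = (5/7)/8 = 5/56.
Numerically: ≈ 0.0893.
(Since a = 8 > μ = 0.7143, the bound 5/56 is < 1 and informative.)

P[X ≥ 8] ≤ 5/56 ≈ 0.0893.


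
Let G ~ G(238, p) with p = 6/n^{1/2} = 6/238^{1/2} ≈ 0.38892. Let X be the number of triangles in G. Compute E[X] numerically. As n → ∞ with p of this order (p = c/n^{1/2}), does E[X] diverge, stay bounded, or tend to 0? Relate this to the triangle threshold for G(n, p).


Number of potential triangles: C(238, 3) = 2218636.
Each occurs with probability p³ ≈ (0.38892)³ ≈ 5.8828573e-02.
By linearity: E[X] = C(238, 3)·p³ ≈ 2218636 · 5.8828573e-02 ≈ 130519.19040.
Since α = 1/2 < 1, p = c/n^{1/2} ≫ 1/n is above the triangle threshold p ~ 1/n. Asymptotically E[X] ~ (c³/6)·n^{3(1−α)} = (6³/6)·n^{1.5} → ∞; triangles are abundant w.h.p.

E[X] ≈ 130519.19040; in regime p = Θ(1/n^{1/2}) E[X] diverges (above the triangle threshold p ~ 1/n).


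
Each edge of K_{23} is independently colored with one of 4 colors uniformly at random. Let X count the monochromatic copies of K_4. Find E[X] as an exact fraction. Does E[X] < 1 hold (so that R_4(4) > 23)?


E[X] = C(23, 4) · 4^{1 − 6} = 8855 · 4^{−5} = 8855/1024.
As a reduced fraction: E[X] = 8855/1024 ≈ 8.647461.
Is E[X] < 1? NO.
Since E[X] ≥ 1, the first-moment bound is inconclusive at n = 23; it does NOT by itself certify R_4(4) > 23.

E[X] = 8855/1024 ≈ 8.647461; E[X] ≥ 1; first-moment method inconclusive here.


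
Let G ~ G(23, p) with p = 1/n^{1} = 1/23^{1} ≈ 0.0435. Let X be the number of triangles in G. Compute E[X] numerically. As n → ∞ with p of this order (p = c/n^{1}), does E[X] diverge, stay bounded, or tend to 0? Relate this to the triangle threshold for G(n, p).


Number of potential triangles: C(23, 3) = 1771.
Each occurs with probability p³ ≈ (0.0435)³ ≈ 8.21895e-05.
By linearity: E[X] = C(23, 3)·p³ ≈ 1771 · 8.21895e-05 ≈ 0.146.
Here α = 1, so p = 1/n is exactly at the triangle threshold p ~ 1/n. Asymptotically E[X] → c³/6 = 1³/6 = 1/6 ≈ 0.167, a bounded constant. In this regime the triangle count is asymptotically Poisson(c³/6).

E[X] ≈ 0.146; in regime p = Θ(1/n^{1}) E[X] stays bounded (at the triangle threshold p ~ 1/n).


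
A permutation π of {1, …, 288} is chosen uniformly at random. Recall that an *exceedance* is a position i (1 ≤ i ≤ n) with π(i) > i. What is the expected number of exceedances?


Write X = Σ_{i=1}^{288} X_i, where X_i = 1_{π(i) > i}.
For each fixed i, π(i) is uniform over {1, …, 288} (marginal of a uniform permutation), so P[π(i) > i] = (n − i)/n. Summing: Σ_{i=1}^{288} (n − i)/n = (0 + 1 + … + 287)/288 = 288(288 − 1)/(2·288) = (288 − 1)/2.
Hence E[X] = Σ_{i=1}^{288} (288 − i)/288 = 287/2 ≈ 143.500.

E[X] = 287/2 = 143.500.


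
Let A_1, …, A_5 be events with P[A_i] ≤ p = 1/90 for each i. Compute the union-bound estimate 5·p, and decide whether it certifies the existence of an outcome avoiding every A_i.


Union bound: P[∪_{i=1}^{5} A_i] ≤ Σ_i P[A_i] ≤ 5·p = 5·(1/90) = 1/18.
Numerically: 1/18 ≈ 0.05556.
Is 1/18 < 1? YES.
Since P[∪ A_i] ≤ 1/18 < 1, the complement has P[∩ A_i^c] ≥ 1 − 1/18 = 17/18 > 0, so some outcome avoids every A_i.

5·p = 1/18 ≈ 0.05556; existence CERTIFIED by the union bound.


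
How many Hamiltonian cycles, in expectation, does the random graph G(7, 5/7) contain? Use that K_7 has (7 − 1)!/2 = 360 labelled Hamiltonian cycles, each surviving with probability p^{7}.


K_7 has (7 − 1)!/2 = 360 labelled Hamiltonian cycles.
For each such Hamiltonian cycle H, let X_H = 1 if all 7 edges of H are present in G. Then P[X_H = 1] = p^{7} = (5/7)^{7} = 78125/823543.
By linearity of expectation: E[X] = Σ_H E[X_H] = 360 · p^{7} = 360 · 78125/823543 = 28125000/823543.
Numerically: E[X] ≈ 34.15.

E[X] = 360 · (5/7)^{7} = 28125000/823543 ≈ 34.15.


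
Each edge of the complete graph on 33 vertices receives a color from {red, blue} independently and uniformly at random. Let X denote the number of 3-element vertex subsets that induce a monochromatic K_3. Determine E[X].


Let X = Σ_S X_S over the C(33, 3) = 5456 subsets S of size 3, where X_S = 1 if the K_3 on S is monochromatic.
For a fixed S, the K_3 on S has C(3, 2) = 3 edges. P[all 3 edges red] = (1/2)^3, and likewise for blue, so P[monochromatic] = 2·(1/2)^3 = 2^{1 − 3} = 1/4.
By linearity of expectation: E[X] = C(33, 3) · 2^{1 − 3} = 5456 · 1/4 = 1364.
Numerically: E[X] ≈ 1364.000000.

E[X] = C(33,3)·2^(1−C(3,2)) = 1364 ≈ 1364.000000.


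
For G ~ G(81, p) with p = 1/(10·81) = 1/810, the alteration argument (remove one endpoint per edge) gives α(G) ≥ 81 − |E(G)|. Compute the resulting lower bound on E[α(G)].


E[|E(G)|] = C(81, 2)·p = 3240 · (1/810) = 4.
E[α(G)] ≥ n − E[|E(G)|] = 81 − 4 = 77.
Numerically: ≈ 77.0000.
(This is only a lower bound; the true E[α(G)] may be larger.)

E[α(G)] ≥ 77 ≈ 77.0000.


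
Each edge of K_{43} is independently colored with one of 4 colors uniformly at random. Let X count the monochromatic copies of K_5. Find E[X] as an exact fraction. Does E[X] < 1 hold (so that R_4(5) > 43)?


E[X] = C(43, 5) · 4^{1 − 10} = 962598 · 4^{−9} = 962598/262144.
As a reduced fraction: E[X] = 481299/131072 ≈ 3.6720.
Is E[X] < 1? NO.
Since E[X] ≥ 1, the first-moment bound is inconclusive at n = 43; it does NOT by itself certify R_4(5) > 43.

E[X] = 481299/131072 ≈ 3.6720; E[X] ≥ 1; first-moment method inconclusive here.


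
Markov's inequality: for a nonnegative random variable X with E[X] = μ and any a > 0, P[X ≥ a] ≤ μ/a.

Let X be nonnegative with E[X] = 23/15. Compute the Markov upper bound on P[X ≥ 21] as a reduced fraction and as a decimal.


μ = E[X] = 23/15, a = 21.
Markov: P[X ≥ 21] ≤ μ/a = (23/15)/21 = 23/315.
Numerically: ≈ 0.07302.
(Since a = 21 > μ = 1.53333, the bound 23/315 is < 1 and informative.)

P[X ≥ 21] ≤ 23/315 ≈ 0.07302.


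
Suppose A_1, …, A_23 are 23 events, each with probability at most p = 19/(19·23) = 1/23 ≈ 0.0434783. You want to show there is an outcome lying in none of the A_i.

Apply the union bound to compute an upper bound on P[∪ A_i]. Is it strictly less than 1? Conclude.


Union bound: P[∪_{i=1}^{23} A_i] ≤ Σ_i P[A_i] ≤ 23·p = 23·(1/23) = 1.
Numerically: 1 ≈ 1.0000000.
Is 1 < 1? NO.
Since the bound 1 is ≥ 1, the union bound is uninformative here; it does NOT by itself certify existence.

23·p = 1 ≈ 1.0000000; existence NOT certified by the union bound.


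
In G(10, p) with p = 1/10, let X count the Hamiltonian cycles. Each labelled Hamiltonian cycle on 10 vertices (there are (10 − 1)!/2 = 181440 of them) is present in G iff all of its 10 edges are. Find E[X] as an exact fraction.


K_10 has (10 − 1)!/2 = 181440 labelled Hamiltonian cycles.
For each such Hamiltonian cycle H, let X_H = 1 if all 10 edges of H are present in G. Then P[X_H = 1] = p^{10} = (1/10)^{10} = 1/10000000000.
Summing the indicators: E[X] = Σ_H E[X_H] = 181440 · p^{10} = 181440 · 1/10000000000 = 567/31250000.
Numerically: E[X] ≈ 1.8144e-05.

E[X] = 181440 · (1/10)^{10} = 567/31250000 ≈ 1.8144e-05.


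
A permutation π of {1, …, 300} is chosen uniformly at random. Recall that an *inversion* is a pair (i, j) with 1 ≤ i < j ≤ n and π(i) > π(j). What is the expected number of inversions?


Write X = Σ X_I over the C(300, 2) = 44850 pairs i < j, with X_I the indicator of one inversion.
There are 44850 indicators.
For each fixed pair i < j, the values π(i) and π(j) are two distinct elements of {1, …, 300} in uniformly random order; by symmetry P[π(i) > π(j)] = 1/2.
By linearity: E[X] = 44850 · (1/2) = C(300, 2) · (1/2) = 44850/2 = 22425 ≈ 22425.000000.

E[X] = 22425 = 22425.000000.


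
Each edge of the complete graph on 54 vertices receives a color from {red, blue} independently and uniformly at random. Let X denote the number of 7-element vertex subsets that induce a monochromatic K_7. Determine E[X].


Let X = Σ_S X_S over the C(54, 7) = 177100560 subsets S of size 7, where X_S = 1 if the K_7 on S is monochromatic.
For a fixed S, the K_7 on S has C(7, 2) = 21 edges. P[all 21 edges red] = (1/2)^21, and likewise for blue, so P[monochromatic] = 2·(1/2)^21 = 2^{1 − 21} = 1/1048576.
By linearity: E[X] = C(54, 7) · 2^{1 − 21} = 177100560 · 1/1048576 = 11068785/65536.
Numerically: E[X] ≈ 168.89626.

E[X] = C(54,7)·2^(1−C(7,2)) = 11068785/65536 ≈ 168.89626.


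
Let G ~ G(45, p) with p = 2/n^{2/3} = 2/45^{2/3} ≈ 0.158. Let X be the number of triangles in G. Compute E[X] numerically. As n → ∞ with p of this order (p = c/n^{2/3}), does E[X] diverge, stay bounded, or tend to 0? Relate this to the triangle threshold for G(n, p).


Number of potential triangles: C(45, 3) = 14190.
Each occurs with probability p³ ≈ (0.158)³ ≈ 3.95062e-03.
By linearity: E[X] = C(45, 3)·p³ ≈ 14190 · 3.95062e-03 ≈ 56.059.
Since α = 2/3 < 1, p = c/n^{2/3} ≫ 1/n is above the triangle threshold p ~ 1/n. Asymptotically E[X] ~ (c³/6)·n^{3(1−α)} = (2³/6)·n^{1} → ∞; triangles are abundant w.h.p.

E[X] ≈ 56.059; in regime p = Θ(1/n^{2/3}) E[X] diverges (above the triangle threshold p ~ 1/n).


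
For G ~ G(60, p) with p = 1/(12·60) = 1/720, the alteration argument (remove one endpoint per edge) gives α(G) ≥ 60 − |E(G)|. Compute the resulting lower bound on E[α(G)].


E[|E(G)|] = C(60, 2)·p = 1770 · (1/720) = 59/24.
E[α(G)] ≥ n − E[|E(G)|] = 60 − 59/24 = 1381/24.
Numerically: ≈ 57.541667.
(This is only a lower bound; the true E[α(G)] may be larger.)

E[α(G)] ≥ 1381/24 ≈ 57.541667.


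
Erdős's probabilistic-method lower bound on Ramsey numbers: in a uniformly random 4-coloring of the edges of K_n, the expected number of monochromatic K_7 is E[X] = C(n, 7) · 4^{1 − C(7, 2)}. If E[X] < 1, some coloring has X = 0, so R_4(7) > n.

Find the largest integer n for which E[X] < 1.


We need C(n, 7) · 4^{1 − 21} < 1, i.e. C(n, 7) < 4^{21 − 1} = 1099511627776.
Check values of n near the boundary:
  n = 176: C(176, 7) = 919790691600; 919790691600 < 1099511627776? YES
  n = 177: C(177, 7) = 957664425960; 957664425960 < 1099511627776? YES
  n = 178: C(178, 7) = 996867063280; 996867063280 < 1099511627776? YES
  n = 179: C(179, 7) = 1037437234460; 1037437234460 < 1099511627776? YES
  n = 180: C(180, 7) = 1079414463600; 1079414463600 < 1099511627776? YES
  n = 181: C(181, 7) = 1122839183400; 1122839183400 < 1099511627776? NO
  n = 182: C(182, 7) = 1167752750736; 1167752750736 < 1099511627776? NO
The largest n with C(n, 7) < 1099511627776 is n = 180 (where E[X] = 67463403975/68719476736 ≈ 0.98172). Hence R_4(7) > 180, i.e. R_4(7) ≥ 181.

Largest n = 180; hence R_4(7) > 180.


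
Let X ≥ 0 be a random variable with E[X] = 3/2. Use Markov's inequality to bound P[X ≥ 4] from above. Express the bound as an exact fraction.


μ = E[X] = 3/2, a = 4.
Markov: P[X ≥ 4] ≤ μ/a = (3/2)/4 = 3/8.
Numerically: ≈ 0.375000.
(Since a = 4 > μ = 1.500000, the bound 3/8 is < 1 and informative.)

P[X ≥ 4] ≤ 3/8 ≈ 0.375000.


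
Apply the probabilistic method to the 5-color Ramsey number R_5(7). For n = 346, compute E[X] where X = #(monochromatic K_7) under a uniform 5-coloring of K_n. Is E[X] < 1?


E[X] = C(346, 7) · 5^{1 − 21} = 110809404801480 · 5^{−20} = 110809404801480/95367431640625.
As a reduced fraction: E[X] = 22161880960296/19073486328125 ≈ 1.1619208.
Is E[X] < 1? NO.
Since E[X] ≥ 1, the first-moment bound is inconclusive at n = 346; it does NOT by itself certify R_5(7) > 346.

E[X] = 22161880960296/19073486328125 ≈ 1.1619208; E[X] ≥ 1; first-moment method inconclusive here.


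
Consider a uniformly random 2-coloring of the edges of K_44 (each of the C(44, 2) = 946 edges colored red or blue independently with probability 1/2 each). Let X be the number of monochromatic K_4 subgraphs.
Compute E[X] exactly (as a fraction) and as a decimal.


Let X = Σ_S X_S over the C(44, 4) = 135751 subsets S of size 4, where X_S = 1 if the K_4 on S is monochromatic.
For a fixed S, the K_4 on S has C(4, 2) = 6 edges. P[all 6 edges red] = (1/2)^6, and likewise for blue, so P[monochromatic] = 2·(1/2)^6 = 2^{1 − 6} = 1/32.
Summing: E[X] = C(44, 4) · 2^{1 − 6} = 135751 · 1/32 = 135751/32.
Numerically: E[X] ≈ 4242.21875.

E[X] = C(44,4)·2^(1−C(4,2)) = 135751/32 ≈ 4242.21875.


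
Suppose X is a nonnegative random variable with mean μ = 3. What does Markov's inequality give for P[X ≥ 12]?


μ = E[X] = 3, a = 12.
Markov: P[X ≥ 12] ≤ μ/a = (3)/12 = 1/4.
Numerically: ≈ 0.2500.
(Since a = 12 > μ = 3.0000, the bound 1/4 is < 1 and informative.)

P[X ≥ 12] ≤ 1/4 ≈ 0.2500.


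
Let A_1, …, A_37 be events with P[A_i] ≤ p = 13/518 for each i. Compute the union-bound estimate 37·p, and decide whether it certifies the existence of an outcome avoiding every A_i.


Union bound: P[∪_{i=1}^{37} A_i] ≤ Σ_i P[A_i] ≤ 37·p = 37·(13/518) = 13/14.
Numerically: 13/14 ≈ 0.92857.
Is 13/14 < 1? YES.
Since P[∪ A_i] ≤ 13/14 < 1, the complement has P[∩ A_i^c] ≥ 1 − 13/14 = 1/14 > 0, so some outcome avoids every A_i.

37·p = 13/14 ≈ 0.92857; existence CERTIFIED by the union bound.


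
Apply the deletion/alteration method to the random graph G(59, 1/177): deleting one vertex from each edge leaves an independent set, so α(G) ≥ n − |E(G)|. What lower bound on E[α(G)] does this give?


E[|E(G)|] = C(59, 2)·p = 1711 · (1/177) = 29/3.
E[α(G)] ≥ n − E[|E(G)|] = 59 − 29/3 = 148/3.
Numerically: ≈ 49.33333.
(This is only a lower bound; the true E[α(G)] may be larger.)

E[α(G)] ≥ 148/3 ≈ 49.33333.


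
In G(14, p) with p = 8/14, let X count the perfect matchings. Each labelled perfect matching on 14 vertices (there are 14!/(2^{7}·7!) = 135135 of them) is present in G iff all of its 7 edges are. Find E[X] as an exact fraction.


K_14 has 14!/(2^{7}·7!) = 135135 labelled perfect matchings.
For each such perfect matching H, let X_H = 1 if all 7 edges of H are present in G. Then P[X_H = 1] = p^{7} = (4/7)^{7} = 16384/823543.
By linearity of expectation: E[X] = Σ_H E[X_H] = 135135 · p^{7} = 135135 · 16384/823543 = 316293120/117649.
Numerically: E[X] ≈ 2688.45.

E[X] = 135135 · (4/7)^{7} = 316293120/117649 ≈ 2688.45.


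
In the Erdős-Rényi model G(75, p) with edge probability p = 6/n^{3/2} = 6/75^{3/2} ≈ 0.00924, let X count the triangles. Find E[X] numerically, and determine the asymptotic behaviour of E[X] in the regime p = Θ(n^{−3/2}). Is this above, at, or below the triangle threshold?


Number of potential triangles: C(75, 3) = 67525.
Each occurs with probability p³ ≈ (0.00924)³ ≈ 7.88276e-07.
By linearity: E[X] = C(75, 3)·p³ ≈ 67525 · 7.88276e-07 ≈ 0.053.
Since α = 3/2 > 1, p = c/n^{3/2} = o(1/n) is below the triangle threshold p ~ 1/n. Asymptotically E[X] ~ (c³/6)·n^{3(1−α)} = (6³/6)·n^{-1.5} → 0, so by Markov's inequality G has no triangles w.h.p.

E[X] ≈ 0.053; in regime p = Θ(1/n^{3/2}) E[X] tends to 0 (below the triangle threshold p ~ 1/n).


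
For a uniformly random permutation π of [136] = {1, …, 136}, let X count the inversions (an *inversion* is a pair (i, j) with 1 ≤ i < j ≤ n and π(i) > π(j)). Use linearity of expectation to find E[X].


Write X = Σ X_I over the C(136, 2) = 9180 pairs i < j, with X_I the indicator of one inversion.
There are 9180 indicators.
For each fixed pair i < j, the values π(i) and π(j) are two distinct elements of {1, …, 136} in uniformly random order; by symmetry P[π(i) > π(j)] = 1/2.
By linearity: E[X] = 9180 · (1/2) = C(136, 2) · (1/2) = 9180/2 = 4590 ≈ 4590.0000.

E[X] = 4590 = 4590.0000.


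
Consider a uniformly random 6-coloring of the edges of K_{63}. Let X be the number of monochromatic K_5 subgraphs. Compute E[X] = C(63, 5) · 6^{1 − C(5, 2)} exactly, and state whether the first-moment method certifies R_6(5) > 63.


E[X] = C(63, 5) · 6^{1 − 10} = 7028847 · 6^{−9} = 7028847/10077696.
As a reduced fraction: E[X] = 780983/1119744 ≈ 0.6974657.
Is E[X] < 1? YES.
Since E[X] < 1, there exists a 6-coloring of K_{63} with no monochromatic K_5; hence R_6(5) > 63.

E[X] = 780983/1119744 ≈ 0.6974657; E[X] < 1, so R_6(5) > 63.


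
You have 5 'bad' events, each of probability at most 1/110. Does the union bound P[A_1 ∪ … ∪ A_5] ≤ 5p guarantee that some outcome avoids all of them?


Union bound: P[∪_{i=1}^{5} A_i] ≤ Σ_i P[A_i] ≤ 5·p = 5·(1/110) = 1/22.
Numerically: 1/22 ≈ 0.045455.
Is 1/22 < 1? YES.
Since P[∪ A_i] ≤ 1/22 < 1, the complement has P[∩ A_i^c] ≥ 1 − 1/22 = 21/22 > 0, so some outcome avoids every A_i.

5·p = 1/22 ≈ 0.045455; existence CERTIFIED by the union bound.


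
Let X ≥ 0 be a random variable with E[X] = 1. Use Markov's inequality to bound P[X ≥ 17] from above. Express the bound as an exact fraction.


μ = E[X] = 1, a = 17.
Markov: P[X ≥ 17] ≤ μ/a = (1)/17 = 1/17.
Numerically: ≈ 0.05882.
(Since a = 17 > μ = 1.00000, the bound 1/17 is < 1 and informative.)

P[X ≥ 17] ≤ 1/17 ≈ 0.05882.


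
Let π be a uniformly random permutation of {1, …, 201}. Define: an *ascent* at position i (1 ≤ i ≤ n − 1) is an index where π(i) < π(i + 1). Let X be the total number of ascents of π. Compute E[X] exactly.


Write X = Σ X_I over i = 1, …, 200, with X_I the indicator of one ascent.
There are 200 indicators.
For each fixed i, the pair (π(i), π(i+1)) is a uniformly random ordered pair of distinct values from {1, …, 201}; by symmetry P[π(i) < π(i+1)] = 1/2.
By linearity: E[X] = 200 · (1/2) = (201 − 1) · (1/2) = 100 ≈ 100.0000.

E[X] = 100 = 100.0000.


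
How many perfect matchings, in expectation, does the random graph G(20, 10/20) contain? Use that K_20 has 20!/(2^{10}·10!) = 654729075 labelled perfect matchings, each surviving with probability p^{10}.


K_20 has 20!/(2^{10}·10!) = 654729075 labelled perfect matchings.
For each such perfect matching H, let X_H = 1 if all 10 edges of H are present in G. Then P[X_H = 1] = p^{10} = (1/2)^{10} = 1/1024.
By linearity of expectation: E[X] = Σ_H E[X_H] = 654729075 · p^{10} = 654729075 · 1/1024 = 654729075/1024.
Numerically: E[X] ≈ 6.3938e+05.

E[X] = 654729075 · (1/2)^{10} = 654729075/1024 ≈ 6.3938e+05.


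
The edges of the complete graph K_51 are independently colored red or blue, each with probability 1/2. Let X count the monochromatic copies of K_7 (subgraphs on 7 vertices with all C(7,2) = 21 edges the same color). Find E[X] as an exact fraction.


Let X = Σ_S X_S over the C(51, 7) = 115775100 subsets S of size 7, where X_S = 1 if the K_7 on S is monochromatic.
For a fixed S, the K_7 on S has C(7, 2) = 21 edges. P[all 21 edges red] = (1/2)^21, and likewise for blue, so P[monochromatic] = 2·(1/2)^21 = 2^{1 − 21} = 1/1048576.
By linearity: E[X] = C(51, 7) · 2^{1 − 21} = 115775100 · 1/1048576 = 28943775/262144.
Numerically: E[X] ≈ 110.411739.

E[X] = C(51,7)·2^(1−C(7,2)) = 28943775/262144 ≈ 110.411739.


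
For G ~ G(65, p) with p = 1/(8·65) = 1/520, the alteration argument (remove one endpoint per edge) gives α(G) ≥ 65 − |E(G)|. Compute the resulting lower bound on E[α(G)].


E[|E(G)|] = C(65, 2)·p = 2080 · (1/520) = 4.
E[α(G)] ≥ n − E[|E(G)|] = 65 − 4 = 61.
Numerically: ≈ 61.000.
(This is only a lower bound; the true E[α(G)] may be larger.)

E[α(G)] ≥ 61 ≈ 61.000.


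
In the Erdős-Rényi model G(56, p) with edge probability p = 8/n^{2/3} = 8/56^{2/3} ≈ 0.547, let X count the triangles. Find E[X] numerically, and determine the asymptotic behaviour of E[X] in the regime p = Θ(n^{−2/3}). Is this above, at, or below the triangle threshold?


Number of potential triangles: C(56, 3) = 27720.
Each occurs with probability p³ ≈ (0.547)³ ≈ 1.63265e-01.
By linearity: E[X] = C(56, 3)·p³ ≈ 27720 · 1.63265e-01 ≈ 4525.714.
Since α = 2/3 < 1, p = c/n^{2/3} ≫ 1/n is above the triangle threshold p ~ 1/n. Asymptotically E[X] ~ (c³/6)·n^{3(1−α)} = (8³/6)·n^{1} → ∞; triangles are abundant w.h.p.

E[X] ≈ 4525.714; in regime p = Θ(1/n^{2/3}) E[X] diverges (above the triangle threshold p ~ 1/n).


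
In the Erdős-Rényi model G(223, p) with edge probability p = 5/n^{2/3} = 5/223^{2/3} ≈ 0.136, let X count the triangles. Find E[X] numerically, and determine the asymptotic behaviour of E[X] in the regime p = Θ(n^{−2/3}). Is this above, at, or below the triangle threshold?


Number of potential triangles: C(223, 3) = 1823471.
Each occurs with probability p³ ≈ (0.136)³ ≈ 2.51362e-03.
By linearity: E[X] = C(223, 3)·p³ ≈ 1823471 · 2.51362e-03 ≈ 4583.520.
Since α = 2/3 < 1, p = c/n^{2/3} ≫ 1/n is above the triangle threshold p ~ 1/n. Asymptotically E[X] ~ (c³/6)·n^{3(1−α)} = (5³/6)·n^{1} → ∞; triangles are abundant w.h.p.

E[X] ≈ 4583.520; in regime p = Θ(1/n^{2/3}) E[X] diverges (above the triangle threshold p ~ 1/n).


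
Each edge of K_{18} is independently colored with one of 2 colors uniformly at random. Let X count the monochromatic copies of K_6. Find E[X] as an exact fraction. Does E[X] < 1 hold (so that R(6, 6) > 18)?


E[X] = C(18, 6) · 2^{1 − 15} = 18564 · 2^{−14} = 18564/16384.
As a reduced fraction: E[X] = 4641/4096 ≈ 1.1331.
Is E[X] < 1? NO.
Since E[X] ≥ 1, the first-moment bound is inconclusive at n = 18; it does NOT by itself certify R(6, 6) > 18.

E[X] = 4641/4096 ≈ 1.1331; E[X] ≥ 1; first-moment method inconclusive here.


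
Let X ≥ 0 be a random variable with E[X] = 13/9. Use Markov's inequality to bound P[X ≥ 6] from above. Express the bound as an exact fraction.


μ = E[X] = 13/9, a = 6.
Markov: P[X ≥ 6] ≤ μ/a = (13/9)/6 = 13/54.
Numerically: ≈ 0.24074.
(Since a = 6 > μ = 1.44444, the bound 13/54 is < 1 and informative.)

P[X ≥ 6] ≤ 13/54 ≈ 0.24074.


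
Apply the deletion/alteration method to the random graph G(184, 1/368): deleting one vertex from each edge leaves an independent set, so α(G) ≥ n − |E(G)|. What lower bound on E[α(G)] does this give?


E[|E(G)|] = C(184, 2)·p = 16836 · (1/368) = 183/4.
E[α(G)] ≥ n − E[|E(G)|] = 184 − 183/4 = 553/4.
Numerically: ≈ 138.2500.
(This is only a lower bound; the true E[α(G)] may be larger.)

E[α(G)] ≥ 553/4 ≈ 138.2500.


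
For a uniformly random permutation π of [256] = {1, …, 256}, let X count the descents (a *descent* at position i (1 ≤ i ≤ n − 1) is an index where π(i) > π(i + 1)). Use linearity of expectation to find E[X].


Write X = Σ X_I over i = 1, …, 255, with X_I the indicator of one descent.
There are 255 indicators.
For each fixed i, the pair (π(i), π(i+1)) is a uniformly random ordered pair of distinct values from {1, …, 256}; by symmetry P[π(i) > π(i+1)] = 1/2.
By linearity: E[X] = 255 · (1/2) = (256 − 1) · (1/2) = 255/2 ≈ 127.500000.

E[X] = 255/2 = 127.500000.


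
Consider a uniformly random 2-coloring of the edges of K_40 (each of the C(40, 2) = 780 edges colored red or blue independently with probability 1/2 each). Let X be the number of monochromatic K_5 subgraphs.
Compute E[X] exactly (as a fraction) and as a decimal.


Let X = Σ_S X_S over the C(40, 5) = 658008 subsets S of size 5, where X_S = 1 if the K_5 on S is monochromatic.
For a fixed S, the K_5 on S has C(5, 2) = 10 edges. P[all 10 edges red] = (1/2)^10, and likewise for blue, so P[monochromatic] = 2·(1/2)^10 = 2^{1 − 10} = 1/512.
By linearity of expectation: E[X] = C(40, 5) · 2^{1 − 10} = 658008 · 1/512 = 82251/64.
Numerically: E[X] ≈ 1285.172.

E[X] = C(40,5)·2^(1−C(5,2)) = 82251/64 ≈ 1285.172.


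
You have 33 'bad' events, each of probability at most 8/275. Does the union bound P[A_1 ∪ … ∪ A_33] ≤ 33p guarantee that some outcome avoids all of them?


Union bound: P[∪_{i=1}^{33} A_i] ≤ Σ_i P[A_i] ≤ 33·p = 33·(8/275) = 24/25.
Numerically: 24/25 ≈ 0.96000.
Is 24/25 < 1? YES.
Since P[∪ A_i] ≤ 24/25 < 1, the complement has P[∩ A_i^c] ≥ 1 − 24/25 = 1/25 > 0, so some outcome avoids every A_i.

33·p = 24/25 ≈ 0.96000; existence CERTIFIED by the union bound.


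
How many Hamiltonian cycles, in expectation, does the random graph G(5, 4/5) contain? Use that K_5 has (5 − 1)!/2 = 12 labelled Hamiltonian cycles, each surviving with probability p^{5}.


K_5 has (5 − 1)!/2 = 12 labelled Hamiltonian cycles.
For each such Hamiltonian cycle H, let X_H = 1 if all 5 edges of H are present in G. Then P[X_H = 1] = p^{5} = (4/5)^{5} = 1024/3125.
By linearity: E[X] = Σ_H E[X_H] = 12 · p^{5} = 12 · 1024/3125 = 12288/3125.
Numerically: E[X] ≈ 3.93216.

E[X] = 12 · (4/5)^{5} = 12288/3125 ≈ 3.93216.


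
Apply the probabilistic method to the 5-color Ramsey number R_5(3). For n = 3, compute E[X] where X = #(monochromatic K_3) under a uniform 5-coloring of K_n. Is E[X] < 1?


E[X] = C(3, 3) · 5^{1 − 3} = 1 · 5^{−2} = 1/25.
As a reduced fraction: E[X] = 1/25 ≈ 0.040.
Is E[X] < 1? YES.
Since E[X] < 1, there exists a 5-coloring of K_{3} with no monochromatic K_3; hence R_5(3) > 3.

E[X] = 1/25 ≈ 0.040; E[X] < 1, so R_5(3) > 3.


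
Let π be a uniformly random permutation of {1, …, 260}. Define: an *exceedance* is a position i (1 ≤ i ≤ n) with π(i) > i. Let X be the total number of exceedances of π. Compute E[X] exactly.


Write X = Σ_{i=1}^{260} X_i, where X_i = 1_{π(i) > i}.
For each fixed i, π(i) is uniform over {1, …, 260} (marginal of a uniform permutation), so P[π(i) > i] = (n − i)/n. Summing: Σ_{i=1}^{260} (n − i)/n = (0 + 1 + … + 259)/260 = 260(260 − 1)/(2·260) = (260 − 1)/2.
Hence E[X] = Σ_{i=1}^{260} (260 − i)/260 = 259/2 ≈ 129.50000.

E[X] = 259/2 = 129.50000.


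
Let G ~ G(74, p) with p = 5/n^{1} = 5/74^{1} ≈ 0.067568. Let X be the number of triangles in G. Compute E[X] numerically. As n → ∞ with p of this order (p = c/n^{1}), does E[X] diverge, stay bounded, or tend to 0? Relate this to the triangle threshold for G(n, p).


Number of potential triangles: C(74, 3) = 64824.
Each occurs with probability p³ ≈ (0.067568)³ ≈ 3.0847136e-04.
By linearity: E[X] = C(74, 3)·p³ ≈ 64824 · 3.0847136e-04 ≈ 19.99635.
Here α = 1, so p = 5/n is exactly at the triangle threshold p ~ 1/n. Asymptotically E[X] → c³/6 = 5³/6 = 125/6 ≈ 20.83333, a bounded constant. In this regime the triangle count is asymptotically Poisson(c³/6).

E[X] ≈ 19.99635; in regime p = Θ(1/n^{1}) E[X] stays bounded (at the triangle threshold p ~ 1/n).


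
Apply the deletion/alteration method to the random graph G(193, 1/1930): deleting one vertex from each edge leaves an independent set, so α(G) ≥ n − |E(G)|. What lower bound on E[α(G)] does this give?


E[|E(G)|] = C(193, 2)·p = 18528 · (1/1930) = 48/5.
E[α(G)] ≥ n − E[|E(G)|] = 193 − 48/5 = 917/5.
Numerically: ≈ 183.4000.
(This is only a lower bound; the true E[α(G)] may be larger.)

E[α(G)] ≥ 917/5 ≈ 183.4000.


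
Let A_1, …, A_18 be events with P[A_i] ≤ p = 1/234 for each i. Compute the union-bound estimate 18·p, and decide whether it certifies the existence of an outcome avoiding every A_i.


Union bound: P[∪_{i=1}^{18} A_i] ≤ Σ_i P[A_i] ≤ 18·p = 18·(1/234) = 1/13.
Numerically: 1/13 ≈ 0.0769231.
Is 1/13 < 1? YES.
Since P[∪ A_i] ≤ 1/13 < 1, the complement has P[∩ A_i^c] ≥ 1 − 1/13 = 12/13 > 0, so some outcome avoids every A_i.

18·p = 1/13 ≈ 0.0769231; existence CERTIFIED by the union bound.


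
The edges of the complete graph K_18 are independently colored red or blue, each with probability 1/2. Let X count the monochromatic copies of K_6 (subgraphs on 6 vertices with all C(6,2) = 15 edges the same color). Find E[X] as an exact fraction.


Let X = Σ_S X_S over the C(18, 6) = 18564 subsets S of size 6, where X_S = 1 if the K_6 on S is monochromatic.
For a fixed S, the K_6 on S has C(6, 2) = 15 edges. P[all 15 edges red] = (1/2)^15, and likewise for blue, so P[monochromatic] = 2·(1/2)^15 = 2^{1 − 15} = 1/16384.
By linearity: E[X] = C(18, 6) · 2^{1 − 15} = 18564 · 1/16384 = 4641/4096.
Numerically: E[X] ≈ 1.133.

E[X] = C(18,6)·2^(1−C(6,2)) = 4641/4096 ≈ 1.133.


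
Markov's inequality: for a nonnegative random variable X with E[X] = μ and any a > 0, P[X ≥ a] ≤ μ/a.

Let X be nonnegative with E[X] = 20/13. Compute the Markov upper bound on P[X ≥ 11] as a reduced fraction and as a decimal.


μ = E[X] = 20/13, a = 11.
Markov: P[X ≥ 11] ≤ μ/a = (20/13)/11 = 20/143.
Numerically: ≈ 0.139860.
(Since a = 11 > μ = 1.538462, the bound 20/143 is < 1 and informative.)

P[X ≥ 11] ≤ 20/143 ≈ 0.139860.


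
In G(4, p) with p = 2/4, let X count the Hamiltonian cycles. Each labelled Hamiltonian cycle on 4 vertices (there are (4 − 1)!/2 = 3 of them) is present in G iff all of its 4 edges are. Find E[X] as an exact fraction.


K_4 has (4 − 1)!/2 = 3 labelled Hamiltonian cycles.
For each such Hamiltonian cycle H, let X_H = 1 if all 4 edges of H are present in G. Then P[X_H = 1] = p^{4} = (1/2)^{4} = 1/16.
Summing the indicators: E[X] = Σ_H E[X_H] = 3 · p^{4} = 3 · 1/16 = 3/16.
Numerically: E[X] ≈ 0.188.

E[X] = 3 · (1/2)^{4} = 3/16 ≈ 0.188.


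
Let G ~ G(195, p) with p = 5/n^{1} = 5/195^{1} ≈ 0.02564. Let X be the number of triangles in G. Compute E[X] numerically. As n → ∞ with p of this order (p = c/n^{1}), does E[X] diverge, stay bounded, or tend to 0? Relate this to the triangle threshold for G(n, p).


Number of potential triangles: C(195, 3) = 1216865.
Each occurs with probability p³ ≈ (0.02564)³ ≈ 1.685801e-05.
By linearity: E[X] = C(195, 3)·p³ ≈ 1216865 · 1.685801e-05 ≈ 20.5139.
Here α = 1, so p = 5/n is exactly at the triangle threshold p ~ 1/n. Asymptotically E[X] → c³/6 = 5³/6 = 125/6 ≈ 20.8333, a bounded constant. In this regime the triangle count is asymptotically Poisson(c³/6).

E[X] ≈ 20.5139; in regime p = Θ(1/n^{1}) E[X] stays bounded (at the triangle threshold p ~ 1/n).


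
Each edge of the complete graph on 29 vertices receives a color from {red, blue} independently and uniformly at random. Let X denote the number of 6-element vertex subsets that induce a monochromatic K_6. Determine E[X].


Let X = Σ_S X_S over the C(29, 6) = 475020 subsets S of size 6, where X_S = 1 if the K_6 on S is monochromatic.
For a fixed S, the K_6 on S has C(6, 2) = 15 edges. P[all 15 edges red] = (1/2)^15, and likewise for blue, so P[monochromatic] = 2·(1/2)^15 = 2^{1 − 15} = 1/16384.
By linearity: E[X] = C(29, 6) · 2^{1 − 15} = 475020 · 1/16384 = 118755/4096.
Numerically: E[X] ≈ 28.993.

E[X] = C(29,6)·2^(1−C(6,2)) = 118755/4096 ≈ 28.993.


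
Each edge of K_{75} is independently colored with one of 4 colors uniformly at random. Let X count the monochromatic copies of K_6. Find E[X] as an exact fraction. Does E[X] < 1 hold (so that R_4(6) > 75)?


E[X] = C(75, 6) · 4^{1 − 15} = 201359550 · 4^{−14} = 201359550/268435456.
As a reduced fraction: E[X] = 100679775/134217728 ≈ 0.750.
Is E[X] < 1? YES.
Since E[X] < 1, there exists a 4-coloring of K_{75} with no monochromatic K_6; hence R_4(6) > 75.

E[X] = 100679775/134217728 ≈ 0.750; E[X] < 1, so R_4(6) > 75.


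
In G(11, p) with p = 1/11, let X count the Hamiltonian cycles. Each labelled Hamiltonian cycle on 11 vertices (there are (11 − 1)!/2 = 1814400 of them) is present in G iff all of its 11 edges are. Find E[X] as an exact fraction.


K_11 has (11 − 1)!/2 = 1814400 labelled Hamiltonian cycles.
For each such Hamiltonian cycle H, let X_H = 1 if all 11 edges of H are present in G. Then P[X_H = 1] = p^{11} = (1/11)^{11} = 1/285311670611.
Summing the indicators: E[X] = Σ_H E[X_H] = 1814400 · p^{11} = 1814400 · 1/285311670611 = 1814400/285311670611.
Numerically: E[X] ≈ 6.36e-06.

E[X] = 1814400 · (1/11)^{11} = 1814400/285311670611 ≈ 6.36e-06.


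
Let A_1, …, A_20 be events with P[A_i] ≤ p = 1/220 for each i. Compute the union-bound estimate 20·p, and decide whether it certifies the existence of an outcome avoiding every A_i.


Union bound: P[∪_{i=1}^{20} A_i] ≤ Σ_i P[A_i] ≤ 20·p = 20·(1/220) = 1/11.
Numerically: 1/11 ≈ 0.09091.
Is 1/11 < 1? YES.
Since P[∪ A_i] ≤ 1/11 < 1, the complement has P[∩ A_i^c] ≥ 1 − 1/11 = 10/11 > 0, so some outcome avoids every A_i.

20·p = 1/11 ≈ 0.09091; existence CERTIFIED by the union bound.


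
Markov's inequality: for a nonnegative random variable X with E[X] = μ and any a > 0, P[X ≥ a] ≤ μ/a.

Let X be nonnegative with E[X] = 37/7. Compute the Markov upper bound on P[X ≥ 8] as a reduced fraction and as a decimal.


μ = E[X] = 37/7, a = 8.
Markov: P[X ≥ 8] ≤ μ/a = (37/7)/8 = 37/56.
Numerically: ≈ 0.661.
(Since a = 8 > μ = 5.286, the bound 37/56 is < 1 and informative.)

P[X ≥ 8] ≤ 37/56 ≈ 0.661.


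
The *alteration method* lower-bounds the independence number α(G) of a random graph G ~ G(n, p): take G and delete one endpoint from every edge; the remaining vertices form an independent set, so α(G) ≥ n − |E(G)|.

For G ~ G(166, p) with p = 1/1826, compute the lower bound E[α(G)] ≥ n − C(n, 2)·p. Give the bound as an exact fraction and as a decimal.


E[|E(G)|] = C(166, 2)·p = 13695 · (1/1826) = 15/2.
E[α(G)] ≥ n − E[|E(G)|] = 166 − 15/2 = 317/2.
Numerically: ≈ 158.500.
(This is only a lower bound; the true E[α(G)] may be larger.)

E[α(G)] ≥ 317/2 ≈ 158.500.


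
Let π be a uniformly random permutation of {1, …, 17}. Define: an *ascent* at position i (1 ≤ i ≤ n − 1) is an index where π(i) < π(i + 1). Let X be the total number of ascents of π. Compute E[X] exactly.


Write X = Σ X_I over i = 1, …, 16, with X_I the indicator of one ascent.
There are 16 indicators.
For each fixed i, the pair (π(i), π(i+1)) is a uniformly random ordered pair of distinct values from {1, …, 17}; by symmetry P[π(i) < π(i+1)] = 1/2.
By linearity: E[X] = 16 · (1/2) = (17 − 1) · (1/2) = 8 ≈ 8.00000.

E[X] = 8 = 8.00000.


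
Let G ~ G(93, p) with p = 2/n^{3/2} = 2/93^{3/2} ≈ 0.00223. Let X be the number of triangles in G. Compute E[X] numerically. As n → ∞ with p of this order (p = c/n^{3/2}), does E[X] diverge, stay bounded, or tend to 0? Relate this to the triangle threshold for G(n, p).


Number of potential triangles: C(93, 3) = 129766.
Each occurs with probability p³ ≈ (0.00223)³ ≈ 1.1089621e-08.
By linearity: E[X] = C(93, 3)·p³ ≈ 129766 · 1.1089621e-08 ≈ 0.00144.
Since α = 3/2 > 1, p = c/n^{3/2} = o(1/n) is below the triangle threshold p ~ 1/n. Asymptotically E[X] ~ (c³/6)·n^{3(1−α)} = (2³/6)·n^{-1.5} → 0, so by Markov's inequality G has no triangles w.h.p.

E[X] ≈ 0.00144; in regime p = Θ(1/n^{3/2}) E[X] tends to 0 (below the triangle threshold p ~ 1/n).


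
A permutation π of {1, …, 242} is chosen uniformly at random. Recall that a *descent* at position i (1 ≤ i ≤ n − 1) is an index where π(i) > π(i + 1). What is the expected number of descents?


Write X = Σ X_I over i = 1, …, 241, with X_I the indicator of one descent.
There are 241 indicators.
For each fixed i, the pair (π(i), π(i+1)) is a uniformly random ordered pair of distinct values from {1, …, 242}; by symmetry P[π(i) > π(i+1)] = 1/2.
By linearity: E[X] = 241 · (1/2) = (242 − 1) · (1/2) = 241/2 ≈ 120.50000.

E[X] = 241/2 = 120.50000.
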